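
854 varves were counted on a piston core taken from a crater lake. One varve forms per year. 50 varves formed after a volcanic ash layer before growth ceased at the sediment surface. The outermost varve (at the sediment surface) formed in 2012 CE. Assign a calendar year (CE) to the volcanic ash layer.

50 varves post-date the volcanic ash layer.
The varve at the sediment surface is 2012 CE, so the volcanic ash layer dates to 2012 − 50 = 1962 CE.

1962 CE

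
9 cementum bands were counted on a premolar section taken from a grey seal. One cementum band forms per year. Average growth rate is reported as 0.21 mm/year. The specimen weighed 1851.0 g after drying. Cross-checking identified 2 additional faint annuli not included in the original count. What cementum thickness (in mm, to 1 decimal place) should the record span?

2.3 mm

Adjusted count: 9 + 2 = 11 cementum bands.
Predicted length = 0.21 mm/year × 11 years = 2.3 mm.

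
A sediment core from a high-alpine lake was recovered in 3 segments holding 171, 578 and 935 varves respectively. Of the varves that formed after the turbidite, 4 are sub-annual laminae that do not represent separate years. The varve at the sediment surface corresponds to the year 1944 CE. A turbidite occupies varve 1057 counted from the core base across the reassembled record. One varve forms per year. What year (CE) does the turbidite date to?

Total varves = 171 + 578 + 935 = 1684.
The turbidite sits at varve 1057 from the core base, so 1684 − 1057 = 627 varves formed after it.
Excluding 4 false varves: 627 − 4 = 623.
Counting back 623 years from 1944 CE places the turbidite in 1944 − 623 = 1321 CE.

1321 CE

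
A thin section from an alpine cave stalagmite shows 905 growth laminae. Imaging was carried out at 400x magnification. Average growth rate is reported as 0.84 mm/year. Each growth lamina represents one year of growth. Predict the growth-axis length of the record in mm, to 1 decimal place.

905 years of growth are recorded.
Predicted length = 0.84 mm/year × 905 years = 760.2 mm.

760.2 mm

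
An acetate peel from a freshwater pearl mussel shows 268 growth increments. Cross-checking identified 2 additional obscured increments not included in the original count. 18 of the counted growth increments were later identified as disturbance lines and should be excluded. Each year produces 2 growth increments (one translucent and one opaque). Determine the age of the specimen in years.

Correcting the raw count gives 268 − 18 + 2 = 252 true growth increments.
252 growth increments at 2 per year is 252 / 2 = 126 years.

126 years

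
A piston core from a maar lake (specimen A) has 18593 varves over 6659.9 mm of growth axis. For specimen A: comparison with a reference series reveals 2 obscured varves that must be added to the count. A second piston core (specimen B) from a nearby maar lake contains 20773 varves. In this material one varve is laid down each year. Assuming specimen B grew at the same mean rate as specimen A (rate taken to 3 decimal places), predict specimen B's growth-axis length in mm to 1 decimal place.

Specimen A: true varve count = 18593 + 2 = 18595.
A: 6659.9 mm over 18595 years gives 6659.9 / 18595 ≈ 0.358 mm/yr.
Length of B = 0.358 × 20773 = 7436.7 mm.

7436.7 mm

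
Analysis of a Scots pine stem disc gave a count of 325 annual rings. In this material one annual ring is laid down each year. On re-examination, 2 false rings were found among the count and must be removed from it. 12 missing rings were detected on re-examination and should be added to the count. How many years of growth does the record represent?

335 years

True annual ring count = 325 − 2 + 12 = 335.
One annual ring per year makes the duration 335 years.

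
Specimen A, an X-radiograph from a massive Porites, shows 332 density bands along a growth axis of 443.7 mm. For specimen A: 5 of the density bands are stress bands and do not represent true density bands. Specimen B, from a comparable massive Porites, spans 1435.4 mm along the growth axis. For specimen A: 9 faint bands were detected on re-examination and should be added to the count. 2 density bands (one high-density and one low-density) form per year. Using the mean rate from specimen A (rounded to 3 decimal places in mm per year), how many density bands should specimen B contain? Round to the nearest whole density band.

Specimen A: adjusted count: 332 − 5 + 9 = 336 density bands.
Specimen A: with 2 density bands per year, 336 / 2 = 168 years.
A: Mean rate = 443.7 mm / 168 years ≈ 2.641 mm/yr.
B spans 1435.4 / 2.641 = 543.51 years; at 2 density bands per year that is 543.51 × 2 ≈ 1087 density bands.

1087 density bands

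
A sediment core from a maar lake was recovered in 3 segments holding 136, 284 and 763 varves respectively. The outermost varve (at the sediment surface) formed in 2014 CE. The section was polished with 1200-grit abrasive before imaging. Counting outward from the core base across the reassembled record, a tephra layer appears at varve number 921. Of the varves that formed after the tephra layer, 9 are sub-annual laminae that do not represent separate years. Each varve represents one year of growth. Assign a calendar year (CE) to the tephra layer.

1761 CE

Total varves = 136 + 284 + 763 = 1183.
1183 − 921 = 262 varves lie beyond the tephra layer toward the sediment surface.
Removing the 9 false varves leaves 262 − 9 = 253 true varves beyond the tephra layer.
The varve at the sediment surface is 2014 CE, so the tephra layer dates to 2014 − 253 = 1761 CE.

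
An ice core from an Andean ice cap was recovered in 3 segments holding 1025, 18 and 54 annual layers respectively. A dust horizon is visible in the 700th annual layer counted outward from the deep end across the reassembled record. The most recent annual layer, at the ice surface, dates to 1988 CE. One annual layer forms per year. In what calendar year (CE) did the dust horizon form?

Total annual layers = 1025 + 18 + 54 = 1097.
The dust horizon sits at annual layer 700 from the deep end, so 1097 − 700 = 397 annual layers formed after it.
Counting back 397 years from 1988 CE places the dust horizon in 1988 − 397 = 1591 CE.

1591 CE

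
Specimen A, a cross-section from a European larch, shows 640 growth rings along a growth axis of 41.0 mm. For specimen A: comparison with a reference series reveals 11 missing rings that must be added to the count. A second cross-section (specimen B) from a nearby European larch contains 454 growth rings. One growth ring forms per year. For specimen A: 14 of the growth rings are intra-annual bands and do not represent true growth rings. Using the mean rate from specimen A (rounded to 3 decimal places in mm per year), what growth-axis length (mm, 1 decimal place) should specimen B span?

29.1 mm

Specimen A: true growth ring count = 640 − 14 + 11 = 637.
A: Extension rate ≈ 41.0 / 637 = 0.064 mm/yr.
B's length ≈ 0.064 × 454 = 29.1 mm.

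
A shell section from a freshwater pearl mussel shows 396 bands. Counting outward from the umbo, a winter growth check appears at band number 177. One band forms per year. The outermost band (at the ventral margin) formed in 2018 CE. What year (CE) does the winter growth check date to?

Between band 177 and the ventral margin there are 396 − 177 = 219 bands.
2018 − 219 = 1799 CE.

1799 CE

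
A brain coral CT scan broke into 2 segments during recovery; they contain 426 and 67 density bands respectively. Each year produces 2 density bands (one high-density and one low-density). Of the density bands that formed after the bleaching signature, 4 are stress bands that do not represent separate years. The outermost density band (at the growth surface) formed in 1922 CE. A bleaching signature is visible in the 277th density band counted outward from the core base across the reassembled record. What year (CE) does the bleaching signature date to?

Total density bands = 426 + 67 = 493.
The bleaching signature sits at density band 277 from the core base, so 493 − 277 = 216 density bands formed after it.
216 − 4 false = 212 true density bands after the bleaching signature.
With 2 density bands per year, 212 / 2 = 106 years.
1922 − 106 = 1816 CE.

1816 CE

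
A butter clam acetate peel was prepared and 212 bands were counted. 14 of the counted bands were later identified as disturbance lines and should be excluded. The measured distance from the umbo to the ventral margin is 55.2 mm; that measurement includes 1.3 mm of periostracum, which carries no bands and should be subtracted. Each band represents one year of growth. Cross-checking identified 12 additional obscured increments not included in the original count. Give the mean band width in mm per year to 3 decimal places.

After corrections the count is 212 − 14 + 12 = 210 bands.
Removing the 1.3 mm offcut leaves 55.2 − 1.3 = 53.9 mm.
Mean rate = 53.9 mm / 210 years ≈ 0.257 mm per year.

0.257 mm per year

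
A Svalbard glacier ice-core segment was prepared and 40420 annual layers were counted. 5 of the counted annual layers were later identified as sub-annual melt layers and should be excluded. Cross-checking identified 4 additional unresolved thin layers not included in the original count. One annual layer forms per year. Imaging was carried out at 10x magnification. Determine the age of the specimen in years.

After corrections the count is 40420 − 5 + 4 = 40419 annual layers.
With a one-to-one annual layer periodicity this is 40419 years.

40419 years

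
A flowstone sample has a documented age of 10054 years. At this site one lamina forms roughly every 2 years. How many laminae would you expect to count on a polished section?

5027 laminae

At 2 years per lamina, 10054 / 2 = 5027 laminae are expected.
So 5027 laminae should be present.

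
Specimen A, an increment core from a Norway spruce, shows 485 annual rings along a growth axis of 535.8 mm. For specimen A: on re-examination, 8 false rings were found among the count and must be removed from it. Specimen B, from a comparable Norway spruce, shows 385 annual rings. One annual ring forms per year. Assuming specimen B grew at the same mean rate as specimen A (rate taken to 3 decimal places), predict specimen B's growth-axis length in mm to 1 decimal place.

Specimen A: after corrections the count is 485 − 8 = 477 annual rings.
A: 535.8 mm over 477 years gives 535.8 / 477 ≈ 1.123 mm/year.
Length of B = 1.123 × 385 = 432.4 mm.

432.4 mm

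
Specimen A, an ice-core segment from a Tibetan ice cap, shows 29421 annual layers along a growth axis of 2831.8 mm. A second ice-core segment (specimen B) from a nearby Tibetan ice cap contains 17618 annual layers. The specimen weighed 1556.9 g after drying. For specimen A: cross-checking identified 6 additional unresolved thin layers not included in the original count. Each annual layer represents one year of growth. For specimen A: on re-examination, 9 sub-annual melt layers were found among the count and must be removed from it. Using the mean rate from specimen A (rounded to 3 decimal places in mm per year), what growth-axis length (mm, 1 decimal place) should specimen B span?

1691.3 mm

Specimen A: adjusted count: 29421 − 9 + 6 = 29418 annual layers.
A: Mean rate = 2831.8 mm / 29418 years ≈ 0.096 mm per year.
B's length ≈ 0.096 × 17618 = 1691.3 mm.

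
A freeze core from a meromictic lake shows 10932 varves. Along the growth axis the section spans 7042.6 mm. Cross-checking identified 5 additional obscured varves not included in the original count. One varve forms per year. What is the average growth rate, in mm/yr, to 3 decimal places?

True varve count = 10932 + 5 = 10937.
Mean rate = 7042.6 mm / 10937 years ≈ 0.644 mm/yr.

0.644 mm/yr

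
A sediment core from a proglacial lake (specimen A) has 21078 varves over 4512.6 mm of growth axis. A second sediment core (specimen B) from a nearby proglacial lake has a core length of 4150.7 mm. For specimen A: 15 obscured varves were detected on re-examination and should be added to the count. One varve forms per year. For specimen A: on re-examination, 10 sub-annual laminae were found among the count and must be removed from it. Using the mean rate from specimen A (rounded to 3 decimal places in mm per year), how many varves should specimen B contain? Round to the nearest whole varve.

Specimen A: adjusted count: 21078 − 10 + 15 = 21083 varves.
A: 4512.6 mm over 21083 years gives 4512.6 / 21083 ≈ 0.214 mm/yr.
Specimen B: 4150.7 mm / 0.214 mm per year = 19395.79 years ≈ 19396 varves.

19396 varves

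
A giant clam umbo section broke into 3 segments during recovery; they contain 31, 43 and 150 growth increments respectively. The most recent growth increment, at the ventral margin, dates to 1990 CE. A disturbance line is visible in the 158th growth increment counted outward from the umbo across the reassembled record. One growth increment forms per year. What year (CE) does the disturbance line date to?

1924 CE

Total growth increments = 31 + 43 + 150 = 224.
Between growth increment 158 and the ventral margin there are 224 − 158 = 66 growth increments.
1990 − 66 = 1924 CE.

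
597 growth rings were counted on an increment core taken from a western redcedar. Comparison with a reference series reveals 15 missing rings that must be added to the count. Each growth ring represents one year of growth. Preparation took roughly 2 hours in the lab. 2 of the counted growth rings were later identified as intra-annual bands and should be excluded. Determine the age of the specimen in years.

Adjusted count: 597 − 2 + 15 = 610 growth rings.
One growth ring per year makes the duration 610 years.

610 years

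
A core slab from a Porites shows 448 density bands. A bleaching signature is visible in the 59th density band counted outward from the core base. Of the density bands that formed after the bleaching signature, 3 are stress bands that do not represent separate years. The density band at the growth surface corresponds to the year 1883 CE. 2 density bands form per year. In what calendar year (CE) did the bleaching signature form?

1690 CE

The bleaching signature sits at density band 59 from the core base, so 448 − 59 = 389 density bands formed after it.
Excluding 3 false density bands: 389 − 3 = 386.
Dividing by 2 density bands per year: 386 / 2 = 193 years.
Counting back 193 years from 1883 CE places the bleaching signature in 1883 − 193 = 1690 CE.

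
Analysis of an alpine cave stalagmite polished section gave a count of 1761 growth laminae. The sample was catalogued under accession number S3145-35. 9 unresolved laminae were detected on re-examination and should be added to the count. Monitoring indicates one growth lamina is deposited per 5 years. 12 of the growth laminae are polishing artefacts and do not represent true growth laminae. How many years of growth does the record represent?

Correcting the raw count gives 1761 − 12 + 9 = 1758 true growth laminae.
Multiplying by 5 years per growth lamina: 1758 × 5 = 8790 years.

8790 years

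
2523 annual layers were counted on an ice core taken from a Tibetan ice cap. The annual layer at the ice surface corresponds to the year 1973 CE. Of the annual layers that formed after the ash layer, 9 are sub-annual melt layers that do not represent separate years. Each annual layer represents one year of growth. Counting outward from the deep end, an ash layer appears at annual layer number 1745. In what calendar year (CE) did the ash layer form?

1204 CE

2523 − 1745 = 778 annual layers lie beyond the ash layer toward the ice surface.
Removing the 9 false annual layers leaves 778 − 9 = 769 true annual layers beyond the ash layer.
1973 − 769 = 1204 CE.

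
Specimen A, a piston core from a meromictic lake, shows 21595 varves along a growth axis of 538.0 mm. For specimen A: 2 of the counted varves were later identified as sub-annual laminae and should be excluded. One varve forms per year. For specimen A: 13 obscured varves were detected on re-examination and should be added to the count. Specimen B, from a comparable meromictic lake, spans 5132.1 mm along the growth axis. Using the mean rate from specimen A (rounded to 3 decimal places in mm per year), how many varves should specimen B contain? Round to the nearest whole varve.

205284 varves

Specimen A: adjusted count: 21595 − 2 + 13 = 21606 varves.
A: 538.0 mm over 21606 years gives 538.0 / 21606 ≈ 0.025 mm/year.
For B, 5132.1 / 0.025 = 205284.00 years ≈ 205284 varves.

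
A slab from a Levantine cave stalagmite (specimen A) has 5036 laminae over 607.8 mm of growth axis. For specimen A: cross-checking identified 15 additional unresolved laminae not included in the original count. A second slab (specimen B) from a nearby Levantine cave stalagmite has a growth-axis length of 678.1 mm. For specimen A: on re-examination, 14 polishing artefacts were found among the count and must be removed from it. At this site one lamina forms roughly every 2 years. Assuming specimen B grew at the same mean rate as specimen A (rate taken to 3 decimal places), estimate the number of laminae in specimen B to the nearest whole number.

Specimen A: correcting the raw count gives 5036 − 14 + 15 = 5037 true laminae.
Specimen A: at 2 years per lamina, 5037 × 2 = 10074 years.
A: Mean rate = 607.8 mm / 10074 years ≈ 0.060 mm/year.
B spans 678.1 / 0.060 = 11301.67 years; at 2 years per lamina that is 11301.67 / 2 ≈ 5651 laminae.

5651 laminae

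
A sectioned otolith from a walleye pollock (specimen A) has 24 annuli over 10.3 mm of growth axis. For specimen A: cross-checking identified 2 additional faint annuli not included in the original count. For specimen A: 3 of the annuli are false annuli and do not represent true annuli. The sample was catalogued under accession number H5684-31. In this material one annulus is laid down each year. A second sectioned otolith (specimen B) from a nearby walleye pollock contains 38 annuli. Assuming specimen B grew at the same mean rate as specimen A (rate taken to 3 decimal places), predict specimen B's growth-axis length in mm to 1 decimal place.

Specimen A: true annulus count = 24 − 3 + 2 = 23.
A: 10.3 mm over 23 years gives 10.3 / 23 ≈ 0.448 mm/yr.
B's length ≈ 0.448 × 38 = 17.0 mm.

17.0 mm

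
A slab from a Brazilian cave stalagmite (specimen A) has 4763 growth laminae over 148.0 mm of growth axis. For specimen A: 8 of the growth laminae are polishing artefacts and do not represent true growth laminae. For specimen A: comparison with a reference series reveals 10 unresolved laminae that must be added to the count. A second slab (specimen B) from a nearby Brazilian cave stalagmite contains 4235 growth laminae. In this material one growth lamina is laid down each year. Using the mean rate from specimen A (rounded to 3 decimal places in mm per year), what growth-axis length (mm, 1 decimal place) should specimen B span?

131.3 mm

Specimen A: correcting the raw count gives 4763 − 8 + 10 = 4765 true growth laminae.
A: 148.0 mm over 4765 years gives 148.0 / 4765 ≈ 0.031 mm per year.
Length of B = 0.031 × 4235 = 131.3 mm.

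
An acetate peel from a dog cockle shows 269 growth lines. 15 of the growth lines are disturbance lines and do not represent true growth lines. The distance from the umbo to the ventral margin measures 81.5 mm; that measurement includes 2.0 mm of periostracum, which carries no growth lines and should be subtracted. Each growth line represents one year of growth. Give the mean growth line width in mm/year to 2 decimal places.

0.31 mm/year

Adjusted count: 269 − 15 = 254 growth lines.
Removing the 2.0 mm offcut leaves 81.5 − 2.0 = 79.5 mm.
79.5 mm over 254 years gives 79.5 / 254 ≈ 0.31 mm/year.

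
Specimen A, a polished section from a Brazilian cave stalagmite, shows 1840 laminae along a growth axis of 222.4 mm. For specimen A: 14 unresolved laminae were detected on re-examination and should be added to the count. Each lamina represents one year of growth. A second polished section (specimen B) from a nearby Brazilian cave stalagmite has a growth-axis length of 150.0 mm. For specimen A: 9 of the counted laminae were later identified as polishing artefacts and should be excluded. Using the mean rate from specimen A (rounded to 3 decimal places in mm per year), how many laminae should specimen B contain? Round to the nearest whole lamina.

Specimen A: true lamina count = 1840 − 9 + 14 = 1845.
A: 222.4 mm over 1845 years gives 222.4 / 1845 ≈ 0.121 mm/year.
Specimen B: 150.0 mm / 0.121 mm per year = 1239.67 years ≈ 1240 laminae.

1240 laminae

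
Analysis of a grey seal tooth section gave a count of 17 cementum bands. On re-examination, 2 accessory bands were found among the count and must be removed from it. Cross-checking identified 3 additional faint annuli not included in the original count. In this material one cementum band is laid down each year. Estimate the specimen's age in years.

Correcting the raw count gives 17 − 2 + 3 = 18 true cementum bands.
With a one-to-one cementum band periodicity this is 18 years.

18 years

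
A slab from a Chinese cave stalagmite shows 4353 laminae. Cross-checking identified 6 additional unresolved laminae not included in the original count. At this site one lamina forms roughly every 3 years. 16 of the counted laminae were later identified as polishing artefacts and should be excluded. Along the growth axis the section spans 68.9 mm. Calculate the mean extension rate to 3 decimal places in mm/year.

Correcting the raw count gives 4353 − 16 + 6 = 4343 true laminae.
At 3 years per lamina, 4343 × 3 = 13029 years.
68.9 mm over 13029 years gives 68.9 / 13029 ≈ 0.005 mm/year.

0.005 mm/year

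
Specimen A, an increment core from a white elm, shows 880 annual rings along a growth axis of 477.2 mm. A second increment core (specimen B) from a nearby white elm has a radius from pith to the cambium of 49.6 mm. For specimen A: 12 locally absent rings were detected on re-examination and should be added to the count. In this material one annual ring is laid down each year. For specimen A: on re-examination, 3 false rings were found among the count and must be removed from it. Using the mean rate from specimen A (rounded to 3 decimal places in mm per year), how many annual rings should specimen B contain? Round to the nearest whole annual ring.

92 annual rings

Specimen A: true annual ring count = 880 − 3 + 12 = 889.
A: Extension rate ≈ 477.2 / 889 = 0.537 mm per year.
Specimen B: 49.6 mm / 0.537 mm per year = 92.36 years ≈ 92 annual rings.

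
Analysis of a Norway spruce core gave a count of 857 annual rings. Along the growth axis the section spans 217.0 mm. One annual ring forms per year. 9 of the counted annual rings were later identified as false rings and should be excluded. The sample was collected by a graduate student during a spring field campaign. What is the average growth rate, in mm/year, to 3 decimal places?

Adjusted count: 857 − 9 = 848 annual rings.
217.0 mm over 848 years gives 217.0 / 848 ≈ 0.256 mm/year.

0.256 mm/year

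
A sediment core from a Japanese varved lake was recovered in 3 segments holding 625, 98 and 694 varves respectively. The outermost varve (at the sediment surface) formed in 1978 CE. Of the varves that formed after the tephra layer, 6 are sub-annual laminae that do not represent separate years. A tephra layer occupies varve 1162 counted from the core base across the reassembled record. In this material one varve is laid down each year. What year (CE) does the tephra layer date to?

1729 CE

Total varves = 625 + 98 + 694 = 1417.
1417 − 1162 = 255 varves lie beyond the tephra layer toward the sediment surface.
Excluding 6 false varves: 255 − 6 = 249.
The varve at the sediment surface is 1978 CE, so the tephra layer dates to 1978 − 249 = 1729 CE.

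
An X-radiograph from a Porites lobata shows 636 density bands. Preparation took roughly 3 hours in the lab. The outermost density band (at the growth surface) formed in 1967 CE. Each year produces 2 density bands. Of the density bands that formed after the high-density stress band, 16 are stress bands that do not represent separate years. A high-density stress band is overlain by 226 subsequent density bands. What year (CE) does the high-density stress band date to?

1862 CE

There are 226 density bands younger than the high-density stress band.
Excluding 16 false density bands: 226 − 16 = 210.
With 2 density bands per year, 210 / 2 = 105 years.
Counting back 105 years from 1967 CE places the high-density stress band in 1967 − 105 = 1862 CE.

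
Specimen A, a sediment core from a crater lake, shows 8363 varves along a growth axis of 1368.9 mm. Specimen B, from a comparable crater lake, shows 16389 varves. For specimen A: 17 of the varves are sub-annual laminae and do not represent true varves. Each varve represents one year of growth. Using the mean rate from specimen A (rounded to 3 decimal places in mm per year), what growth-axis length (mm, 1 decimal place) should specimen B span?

2687.8 mm

Specimen A: after corrections the count is 8363 − 17 = 8346 varves.
A: 1368.9 mm over 8346 years gives 1368.9 / 8346 ≈ 0.164 mm/yr.
Length of B = 0.164 × 16389 = 2687.8 mm.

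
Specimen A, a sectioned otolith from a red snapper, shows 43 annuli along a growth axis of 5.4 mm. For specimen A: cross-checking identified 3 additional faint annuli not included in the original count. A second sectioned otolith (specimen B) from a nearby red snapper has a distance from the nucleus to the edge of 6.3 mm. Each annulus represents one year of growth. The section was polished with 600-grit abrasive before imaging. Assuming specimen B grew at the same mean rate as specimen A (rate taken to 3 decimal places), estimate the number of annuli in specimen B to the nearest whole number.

Specimen A: true annulus count = 43 + 3 = 46.
A: Mean rate = 5.4 mm / 46 years ≈ 0.117 mm/year.
B spans 6.3 / 0.117 = 53.85 years ≈ 54 annuli.

54 annuli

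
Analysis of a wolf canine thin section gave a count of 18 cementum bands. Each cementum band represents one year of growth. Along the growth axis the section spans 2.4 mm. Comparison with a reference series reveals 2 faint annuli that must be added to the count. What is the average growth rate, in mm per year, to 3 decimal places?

Correcting the raw count gives 18 + 2 = 20 true cementum bands.
Mean rate = 2.4 mm / 20 years ≈ 0.120 mm per year.

0.120 mm per year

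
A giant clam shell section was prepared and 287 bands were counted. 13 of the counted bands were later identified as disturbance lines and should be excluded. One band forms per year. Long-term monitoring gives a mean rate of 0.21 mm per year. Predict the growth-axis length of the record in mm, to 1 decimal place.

Adjusted count: 287 − 13 = 274 bands.
Predicted length = 0.21 mm/year × 274 years = 57.5 mm.

57.5 mm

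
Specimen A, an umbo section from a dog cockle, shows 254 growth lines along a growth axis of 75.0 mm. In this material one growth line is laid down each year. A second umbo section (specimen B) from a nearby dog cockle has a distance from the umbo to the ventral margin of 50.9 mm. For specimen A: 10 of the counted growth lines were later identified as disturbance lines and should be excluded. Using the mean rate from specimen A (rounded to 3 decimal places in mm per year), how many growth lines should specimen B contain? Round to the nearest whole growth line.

Specimen A: adjusted count: 254 − 10 = 244 growth lines.
A: 75.0 mm over 244 years gives 75.0 / 244 ≈ 0.307 mm/yr.
Specimen B: 50.9 mm / 0.307 mm per year = 165.80 years ≈ 166 growth lines.

166 growth lines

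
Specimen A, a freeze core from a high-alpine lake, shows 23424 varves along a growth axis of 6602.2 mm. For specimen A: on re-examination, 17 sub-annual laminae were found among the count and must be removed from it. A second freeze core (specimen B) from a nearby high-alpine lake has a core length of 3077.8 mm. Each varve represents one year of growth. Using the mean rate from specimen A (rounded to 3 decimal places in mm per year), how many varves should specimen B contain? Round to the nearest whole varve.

Specimen A: true varve count = 23424 − 17 = 23407.
A: Mean rate = 6602.2 mm / 23407 years ≈ 0.282 mm/yr.
For B, 3077.8 / 0.282 = 10914.18 years ≈ 10914 varves.

10914 varves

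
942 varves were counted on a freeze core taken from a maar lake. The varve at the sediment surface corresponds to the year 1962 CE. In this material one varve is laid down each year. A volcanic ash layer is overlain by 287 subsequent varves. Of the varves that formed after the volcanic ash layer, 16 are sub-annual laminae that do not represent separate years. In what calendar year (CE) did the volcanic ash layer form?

287 varves formed after the volcanic ash layer.
Removing the 16 false varves leaves 287 − 16 = 271 true varves beyond the volcanic ash layer.
1962 − 271 = 1691 CE.

1691 CE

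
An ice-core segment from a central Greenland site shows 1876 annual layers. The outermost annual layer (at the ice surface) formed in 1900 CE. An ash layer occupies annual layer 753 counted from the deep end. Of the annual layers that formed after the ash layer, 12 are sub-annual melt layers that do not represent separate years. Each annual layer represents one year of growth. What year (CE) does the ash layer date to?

789 CE

1876 − 753 = 1123 annual layers lie beyond the ash layer toward the ice surface.
1123 − 12 false = 1111 true annual layers after the ash layer.
The annual layer at the ice surface is 1900 CE, so the ash layer dates to 1900 − 1111 = 789 CE.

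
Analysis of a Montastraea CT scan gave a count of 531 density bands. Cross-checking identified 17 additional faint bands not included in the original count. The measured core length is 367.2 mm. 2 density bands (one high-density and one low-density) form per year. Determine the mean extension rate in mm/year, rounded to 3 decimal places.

Correcting the raw count gives 531 + 17 = 548 true density bands.
548 density bands at 2 per year is 548 / 2 = 274 years.
367.2 mm over 274 years gives 367.2 / 274 ≈ 1.340 mm/year.

1.340 mm/year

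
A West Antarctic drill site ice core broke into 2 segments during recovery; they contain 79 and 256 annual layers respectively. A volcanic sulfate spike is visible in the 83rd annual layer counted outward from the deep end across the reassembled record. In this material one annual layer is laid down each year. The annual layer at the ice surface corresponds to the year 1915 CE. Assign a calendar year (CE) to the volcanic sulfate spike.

1663 CE

Total annual layers = 79 + 256 = 335.
The volcanic sulfate spike sits at annual layer 83 from the deep end, so 335 − 83 = 252 annual layers formed after it.
1915 − 252 = 1663 CE.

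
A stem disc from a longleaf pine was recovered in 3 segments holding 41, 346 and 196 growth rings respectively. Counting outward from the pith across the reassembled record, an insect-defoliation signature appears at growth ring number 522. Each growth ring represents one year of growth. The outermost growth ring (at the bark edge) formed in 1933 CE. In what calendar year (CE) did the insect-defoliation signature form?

1872 CE

Total growth rings = 41 + 346 + 196 = 583.
583 − 522 = 61 growth rings lie beyond the insect-defoliation signature toward the bark edge.
The growth ring at the bark edge is 1933 CE, so the insect-defoliation signature dates to 1933 − 61 = 1872 CE.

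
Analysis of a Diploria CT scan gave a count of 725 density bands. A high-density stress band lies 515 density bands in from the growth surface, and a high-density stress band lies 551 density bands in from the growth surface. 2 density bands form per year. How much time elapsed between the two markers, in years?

551 − 515 = 36 density bands lie between the two events.
With 2 density bands per year, 36 / 2 = 18 years.

18 years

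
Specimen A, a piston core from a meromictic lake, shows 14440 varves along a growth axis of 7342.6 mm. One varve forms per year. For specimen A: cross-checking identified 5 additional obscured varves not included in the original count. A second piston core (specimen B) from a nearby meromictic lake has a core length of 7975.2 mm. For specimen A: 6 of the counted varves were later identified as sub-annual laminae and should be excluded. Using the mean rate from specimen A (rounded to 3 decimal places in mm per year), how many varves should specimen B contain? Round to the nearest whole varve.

Specimen A: after corrections the count is 14440 − 6 + 5 = 14439 varves.
A: 7342.6 mm over 14439 years gives 7342.6 / 14439 ≈ 0.509 mm per year.
For B, 7975.2 / 0.509 = 15668.37 years ≈ 15668 varves.

15668 varves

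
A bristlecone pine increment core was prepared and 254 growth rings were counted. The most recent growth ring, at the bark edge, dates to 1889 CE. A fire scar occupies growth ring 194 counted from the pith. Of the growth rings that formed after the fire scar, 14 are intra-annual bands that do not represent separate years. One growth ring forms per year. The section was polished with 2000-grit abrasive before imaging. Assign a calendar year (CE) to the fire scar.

Between growth ring 194 and the bark edge there are 254 − 194 = 60 growth rings.
60 − 14 false = 46 true growth rings after the fire scar.
The growth ring at the bark edge is 1889 CE, so the fire scar dates to 1889 − 46 = 1843 CE.

1843 CE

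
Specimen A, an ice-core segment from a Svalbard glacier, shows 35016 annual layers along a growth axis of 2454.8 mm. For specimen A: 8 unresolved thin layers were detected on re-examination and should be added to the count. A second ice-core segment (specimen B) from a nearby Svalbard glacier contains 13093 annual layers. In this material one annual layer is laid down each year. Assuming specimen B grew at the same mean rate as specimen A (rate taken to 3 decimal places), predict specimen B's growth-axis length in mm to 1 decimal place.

Specimen A: adjusted count: 35016 + 8 = 35024 annual layers.
A: Extension rate ≈ 2454.8 / 35024 = 0.070 mm per year.
Length of B = 0.070 × 13093 = 916.5 mm.

916.5 mm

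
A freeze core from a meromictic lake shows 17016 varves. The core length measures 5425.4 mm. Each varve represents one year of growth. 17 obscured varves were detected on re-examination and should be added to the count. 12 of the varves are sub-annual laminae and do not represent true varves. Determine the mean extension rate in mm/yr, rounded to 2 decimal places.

0.32 mm/yr

After corrections the count is 17016 − 12 + 17 = 17021 varves.
5425.4 mm over 17021 years gives 5425.4 / 17021 ≈ 0.32 mm/yr.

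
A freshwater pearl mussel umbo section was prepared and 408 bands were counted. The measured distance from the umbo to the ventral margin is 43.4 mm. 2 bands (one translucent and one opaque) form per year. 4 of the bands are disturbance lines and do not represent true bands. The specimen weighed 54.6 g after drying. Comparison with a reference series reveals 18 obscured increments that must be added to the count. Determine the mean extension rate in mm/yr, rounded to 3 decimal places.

After corrections the count is 408 − 4 + 18 = 422 bands.
Dividing by 2 bands per year: 422 / 2 = 211 years.
Mean rate = 43.4 mm / 211 years ≈ 0.206 mm/yr.

0.206 mm/yr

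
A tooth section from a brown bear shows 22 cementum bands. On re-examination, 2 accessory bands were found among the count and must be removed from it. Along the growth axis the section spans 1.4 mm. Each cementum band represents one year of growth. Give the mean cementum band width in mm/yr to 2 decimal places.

0.07 mm/yr

Correcting the raw count gives 22 − 2 = 20 true cementum bands.
1.4 mm over 20 years gives 1.4 / 20 ≈ 0.07 mm/yr.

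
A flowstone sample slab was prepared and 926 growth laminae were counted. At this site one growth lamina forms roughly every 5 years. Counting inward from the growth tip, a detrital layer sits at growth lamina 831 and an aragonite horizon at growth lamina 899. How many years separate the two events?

340 years

Separation: 899 − 831 = 68 growth laminae.
Multiplying by 5 years per growth lamina: 68 × 5 = 340 years.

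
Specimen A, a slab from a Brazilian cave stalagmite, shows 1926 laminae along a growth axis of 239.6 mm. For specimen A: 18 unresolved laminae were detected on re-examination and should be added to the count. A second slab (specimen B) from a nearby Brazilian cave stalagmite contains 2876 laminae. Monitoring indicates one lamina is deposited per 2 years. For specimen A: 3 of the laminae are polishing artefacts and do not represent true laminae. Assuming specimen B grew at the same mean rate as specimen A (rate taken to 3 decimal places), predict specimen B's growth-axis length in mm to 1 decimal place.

356.6 mm

Specimen A: correcting the raw count gives 1926 − 3 + 18 = 1941 true laminae.
Specimen A: at 2 years per lamina, 1941 × 2 = 3882 years.
A: Mean rate = 239.6 mm / 3882 years ≈ 0.062 mm/year.
Specimen B: at 2 years per lamina, 2876 × 2 = 5752 years. For B, 0.062 mm/year × 5752 years = 356.6 mm.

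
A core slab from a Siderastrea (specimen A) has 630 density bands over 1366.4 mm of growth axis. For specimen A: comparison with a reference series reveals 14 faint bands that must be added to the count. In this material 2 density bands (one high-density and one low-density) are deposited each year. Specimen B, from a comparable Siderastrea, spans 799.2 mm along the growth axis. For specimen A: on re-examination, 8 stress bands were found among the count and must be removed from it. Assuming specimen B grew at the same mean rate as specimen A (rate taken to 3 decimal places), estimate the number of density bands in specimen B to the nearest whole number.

372 density bands

Specimen A: adjusted count: 630 − 8 + 14 = 636 density bands.
Specimen A: 636 density bands at 2 per year is 636 / 2 = 318 years.
A: Mean rate = 1366.4 mm / 318 years ≈ 4.297 mm/yr.
For B, 799.2 / 4.297 = 185.99 years; at 2 density bands per year that is 185.99 × 2 ≈ 372 density bands.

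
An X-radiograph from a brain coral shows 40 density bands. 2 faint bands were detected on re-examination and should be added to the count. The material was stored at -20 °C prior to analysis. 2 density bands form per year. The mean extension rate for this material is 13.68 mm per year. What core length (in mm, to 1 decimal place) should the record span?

287.3 mm

Correcting the raw count gives 40 + 2 = 42 true density bands.
Dividing by 2 density bands per year: 42 / 2 = 21 years.
Predicted length = 13.68 mm/year × 21 years = 287.3 mm.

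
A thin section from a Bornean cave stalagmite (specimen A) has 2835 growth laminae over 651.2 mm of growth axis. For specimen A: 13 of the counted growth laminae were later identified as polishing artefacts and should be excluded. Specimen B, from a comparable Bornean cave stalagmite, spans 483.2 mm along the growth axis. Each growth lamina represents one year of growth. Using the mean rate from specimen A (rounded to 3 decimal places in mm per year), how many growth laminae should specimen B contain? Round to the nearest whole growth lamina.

2092 growth laminae

Specimen A: adjusted count: 2835 − 13 = 2822 growth laminae.
A: Mean rate = 651.2 mm / 2822 years ≈ 0.231 mm per year.
B spans 483.2 / 0.231 = 2091.77 years ≈ 2092 growth laminae.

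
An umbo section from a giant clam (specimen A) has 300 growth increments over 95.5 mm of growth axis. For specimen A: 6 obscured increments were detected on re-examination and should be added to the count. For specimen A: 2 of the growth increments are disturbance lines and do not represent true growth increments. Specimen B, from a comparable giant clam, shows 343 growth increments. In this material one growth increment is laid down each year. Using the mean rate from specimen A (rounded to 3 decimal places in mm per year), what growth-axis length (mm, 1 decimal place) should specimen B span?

Specimen A: after corrections the count is 300 − 2 + 6 = 304 growth increments.
A: Extension rate ≈ 95.5 / 304 = 0.314 mm per year.
For B, 0.314 mm/year × 343 years = 107.7 mm.

107.7 mm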